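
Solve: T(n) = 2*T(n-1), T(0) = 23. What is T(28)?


Unrolling:
T(28) = 2*T(27) = 2^2*T(26) = ... = 2^28*T(0)
= 2^28 * 23
= 268435456 * 23 = 6174015488


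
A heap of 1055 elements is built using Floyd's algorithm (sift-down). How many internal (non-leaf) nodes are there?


Leaf nodes occupy roughly half the array.
Sift-down is called for each internal node, starting from the last one.
Internal nodes = floor(n/2) = floor(1055/2) = 527


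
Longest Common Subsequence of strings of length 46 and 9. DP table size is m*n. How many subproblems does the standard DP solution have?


DP table indexed by positions in both strings.
First string: 46 positions
Second string: 9 positions
Total = 46 * 9 = 414


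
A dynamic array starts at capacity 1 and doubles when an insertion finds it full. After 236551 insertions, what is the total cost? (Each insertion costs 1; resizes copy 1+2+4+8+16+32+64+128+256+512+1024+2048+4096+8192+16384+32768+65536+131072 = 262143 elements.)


Insertion cost: 236551 (one per element)
Resizes occur just before inserting elements 2, 3, 5, 9, ...
Elements copied at each resize: 1 + 2 + 4 + 8 + 16 + 32 + 64 + 128 + 256 + 512 + 1024 + 2048 + 4096 + 8192 + 16384 + 32768 + 65536 + 131072
Sum of copies = 262143 (geometric series: 2^k - 1)
Total = 236551 + 262143 = 498694


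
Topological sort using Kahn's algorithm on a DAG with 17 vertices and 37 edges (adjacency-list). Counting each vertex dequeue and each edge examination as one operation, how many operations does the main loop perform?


Kahn's algorithm:
  1. Compute in-degrees: O(V + E)
  2. Process queue: each vertex dequeued once (O(V))
     each edge examined once (O(E))
Total = V + E = 17 + 37 = 54


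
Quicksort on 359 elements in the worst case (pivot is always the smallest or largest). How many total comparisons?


In the worst case, each partition step picks the worst pivot:
  Partition 1: 358 comparisons (n-1 elements to compare)
  Partition 2: 357 comparisons
  Partition 3: 356 comparisons
  Partition 4: 355 comparisons
  Partition 5: 354 comparisons
  ...
  Last partition: 0 comparisons
Total = (n-1) + (n-2) + ... + 1 + 0 = n*(n-1)/2
= 359*358/2 = 64261


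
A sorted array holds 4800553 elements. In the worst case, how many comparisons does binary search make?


Halving sequence: 4800553 -> 2400276 -> 1200138 -> 600069 -> 300034 -> 150017 -> 75008 -> 37504 -> 18752 -> 9376 -> 4688 -> 2344 -> 1172 -> 586 -> 293 -> 146 -> 73 -> 36 -> 18 -> 9 -> 4 -> 2 -> 1
Number of halvings = 22
Max comparisons = 22 + 1 = 23


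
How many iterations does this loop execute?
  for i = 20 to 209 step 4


The loop variable i takes values starting at 20 and increments by 4 each iteration.
Sequence: i = 20, 24, 28, 32, 36, 40, 44, 48, 52, ...
The upper bound 209 is inclusive, so the count is floor((last - first) / step) + 1:
floor((209 - 20) / 4) + 1 = floor(189/4) + 1 = 47 + 1 = 48


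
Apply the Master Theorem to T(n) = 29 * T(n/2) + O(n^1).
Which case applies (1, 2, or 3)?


The Master Theorem: T(n) = a*T(n/b) + O(n^c)
  a = 29, b = 2, c = 1
log_b(a) = log_2(29) ~ 4.858
Compare b^c with a: 2^1 = 2 < 29, so c < log_b(a).
Since c < log_b(a), Case 1 applies.
T(n) = O(n^(log_2 29)) ~ O(n^4.858)
Master Theorem case = 1


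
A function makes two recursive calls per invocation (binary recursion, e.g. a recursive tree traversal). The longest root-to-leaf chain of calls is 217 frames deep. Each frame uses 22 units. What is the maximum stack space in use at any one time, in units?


Binary recursion: the two calls run one after the other, so only one root-to-leaf chain of frames is on the stack at a time.
Maximum depth (longest chain) = 217 frames
Each frame = 22 units
Max stack space = 217 * 22 = 4774


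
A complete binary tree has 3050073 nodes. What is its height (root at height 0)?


In a complete binary tree, level k holds nodes 2^k .. 2^(k+1)-1 (1-indexed).
Height = floor(log2(n)) = floor(log2(3050073)) = 21
Check: 2^21 = 2097152 <= 3050073 < 4194304 = 2^22


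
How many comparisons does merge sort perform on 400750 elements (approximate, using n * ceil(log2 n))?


Recursion depth: ceil(log2(400750)) = 19
Each recursion level merges n = 400750 elements
Total = 400750 * 19 = 7614250


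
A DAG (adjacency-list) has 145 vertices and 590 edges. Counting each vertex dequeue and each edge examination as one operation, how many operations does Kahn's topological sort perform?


V = 145 (vertex processing)
E = 590 (edge processing)
V + E = 145 + 590 = 735


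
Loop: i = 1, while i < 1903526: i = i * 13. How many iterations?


i multiplies by 13 each step:
i = 1 -> 13 -> 169 -> 2197 -> 28561 -> 371293 -> 4826809 (stop)
Iterations = ceil(log_13(1903526)) = 6


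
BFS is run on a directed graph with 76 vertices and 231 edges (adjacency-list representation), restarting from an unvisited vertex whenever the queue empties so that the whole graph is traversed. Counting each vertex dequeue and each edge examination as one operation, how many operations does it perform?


A full BFS traversal dequeues each vertex exactly once and examines each directed edge exactly once.
V = 76 (vertex processing cost)
E = 231 (edge examination cost)
Total operations proportional to V + E = 76 + 231 = 307


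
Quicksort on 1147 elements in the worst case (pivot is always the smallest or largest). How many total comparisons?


In the worst case, each partition step picks the worst pivot:
  Partition 1: 1146 comparisons (n-1 elements to compare)
  Partition 2: 1145 comparisons
  Partition 3: 1144 comparisons
  Partition 4: 1143 comparisons
  Partition 5: 1142 comparisons
  ...
  Last partition: 0 comparisons
Total = (n-1) + (n-2) + ... + 1 + 0 = n*(n-1)/2
= 1147*1146/2 = 657231


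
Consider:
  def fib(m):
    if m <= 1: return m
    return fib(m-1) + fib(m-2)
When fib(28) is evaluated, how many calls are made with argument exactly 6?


Let N(m) = number of times fib(m) is called while evaluating fib(28).
N(28) = 1 (the initial call).
N(27) = 1 (only fib(28) calls it).
For 1 <= m <= 26: fib(m) is called by fib(m+1) and fib(m+2), so
  N(m) = N(m+1) + N(m+2).
fib(0) is called only by fib(2), so N(0) = N(2).
Walk down from m=28:
  N(28)=1, N(27)=1, N(26)=2, N(25)=3, N(24)=5, N(23)=8, N(22)=13, N(21)=21, N(20)=34, N(19)=55, N(18)=89, N(17)=144, N(16)=233, N(15)=377, N(14)=610, N(13)=987, N(12)=1597, N(11)=2584, N(10)=4181, N(9)=6765, N(8)=10946, N(7)=17711, N(6)=28657
N(6) = 28657


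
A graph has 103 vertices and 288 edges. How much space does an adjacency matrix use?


Adjacency matrix: V x V grid of entries
Space = V^2 = 103^2 = 103 * 103 = 10609


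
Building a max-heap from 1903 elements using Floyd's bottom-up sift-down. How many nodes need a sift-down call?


In a heap of 1903 elements (0-indexed array):
  Last element index: 1902
  Parent of last element: floor((1902 - 1) / 2) = 950
  Internal nodes: indices 0 to 950
  Count = floor(1903/2) = 951


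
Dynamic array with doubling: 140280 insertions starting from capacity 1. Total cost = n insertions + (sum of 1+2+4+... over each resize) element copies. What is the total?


n = 140280
Insertion costs: 140280
Resizes copy 1, 2, 4, ... up to the largest power of 2 that is <= n-1 = 140279, i.e. 131072.
Copy costs = 1 + 2 + 4 + 8 + 16 + 32 + 64 + 128 + 256 + 512 + 1024 + 2048 + 4096 + 8192 + 16384 + 32768 + 65536 + 131072 = 262143
Total = 140280 + 262143 = 402423


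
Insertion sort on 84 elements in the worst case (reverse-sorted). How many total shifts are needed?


In the worst case (reverse-sorted), each element shifts past all previous:
  Element 1: 1 shifts
  Element 2: 2 shifts
  Element 3: 3 shifts
  Element 4: 4 shifts
  Element 5: 5 shifts
  ...
  Element 83: 83 shifts
Total = 1 + 2 + ... + 83
= 84*(84-1)/2 = 3486


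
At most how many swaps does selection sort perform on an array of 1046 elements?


Each of the 1045 passes places one element in its final position.
Pass 1: swap minimum into position 0
Pass 2: swap minimum of remaining into position 1
...
Pass 1045: last two elements, one swap
Maximum swaps = 1046 - 1 = 1045


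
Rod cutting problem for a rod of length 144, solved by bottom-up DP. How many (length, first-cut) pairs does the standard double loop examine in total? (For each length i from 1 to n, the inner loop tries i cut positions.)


For each subproblem length i = 1..144, the inner loop considers i possible first cuts.
Total = 1 + 2 + ... + 144
= 144*(144+1)/2
= 144*145/2 = 10440


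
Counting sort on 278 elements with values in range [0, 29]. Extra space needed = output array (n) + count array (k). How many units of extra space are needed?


Output array size: 278 (to store sorted result)
Count array size: 30 (one slot per possible value, range 0 to 29)
Total extra space = 278 + 30 = 308


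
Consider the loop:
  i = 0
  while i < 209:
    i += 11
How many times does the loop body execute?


Starting at i = 0, each iteration adds 11.
Iterations until i >= 209:
  Iteration 1: i = 0 -> i = 11
  Iteration 2: i = 11 -> i = 22
  Iteration 3: i = 22 -> i = 33
  Iteration 4: i = 33 -> i = 44
  Iteration 5: i = 44 -> i = 55
  Iteration 6: i = 55 -> i = 66
  Iteration 7: i = 66 -> i = 77
  Iteration 8: i = 77 -> i = 88
  ... continuing ...
Total iterations = ceil(209/11) = 19


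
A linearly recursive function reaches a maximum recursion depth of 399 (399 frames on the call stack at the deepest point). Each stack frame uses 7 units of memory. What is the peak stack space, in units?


Maximum recursion depth = 399 frames
Memory per frame = 7 units
Total stack space = depth * frame_size
= 399 * 7 = 2793


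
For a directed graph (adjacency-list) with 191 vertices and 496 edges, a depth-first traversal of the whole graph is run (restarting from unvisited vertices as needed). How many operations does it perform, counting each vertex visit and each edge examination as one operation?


A full DFS traversal visits each vertex once and examines each edge once.
V = 191
E = 496
Sum = 191 + 496 = 687


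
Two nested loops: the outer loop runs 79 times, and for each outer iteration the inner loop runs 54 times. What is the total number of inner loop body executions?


Outer loop: 79 iterations
Inner loop: 54 iterations per outer iteration
Total = 79 * 54 = 4266


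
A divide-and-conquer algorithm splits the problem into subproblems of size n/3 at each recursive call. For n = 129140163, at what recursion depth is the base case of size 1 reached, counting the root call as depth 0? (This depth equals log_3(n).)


At each depth, the problem size is divided by 3:
  Depth 0: problem size = 129140163
  Depth 1: problem size = 43046721
  Depth 2: problem size = 14348907
  Depth 3: problem size = 4782969
  Depth 4: problem size = 1594323
  Depth 5: problem size = 531441
  Depth 6: problem size = 177147
  Depth 7: problem size = 59049
  Depth 8: problem size = 19683
  Depth 9: problem size = 6561
  Depth 10: problem size = 2187
  Depth 11: problem size = 729
  Depth 12: problem size = 243
  Depth 13: problem size = 81
  Depth 14: problem size = 27
  Depth 15: problem size = 9
  Depth 16: problem size = 3
  Depth 17: problem size = 1 (base case)
The base case is reached at depth log_3(129140163) = 17 (the tree has 18 levels counting depth 0, but the depth asked for is 17).
Recursion depth = 17


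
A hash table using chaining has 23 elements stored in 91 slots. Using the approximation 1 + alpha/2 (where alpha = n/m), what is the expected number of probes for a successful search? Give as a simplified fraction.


Load factor alpha = n/m = 23/91
Expected probes = 1 + alpha/2 = 1 + 23/(2*91)
= 1 + 23/182
= 182/182 + 23/182
= 205/182


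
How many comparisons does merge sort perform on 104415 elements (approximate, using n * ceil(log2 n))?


Recursion depth: ceil(log2(104415)) = 17
Each recursion level merges n = 104415 elements
Total = 104415 * 17 = 1775055


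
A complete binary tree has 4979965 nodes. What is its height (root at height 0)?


In a complete binary tree, level k holds nodes 2^k .. 2^(k+1)-1 (1-indexed).
Height = floor(log2(n)) = floor(log2(4979965)) = 22
Check: 2^22 = 4194304 <= 4979965 < 8388608 = 2^23


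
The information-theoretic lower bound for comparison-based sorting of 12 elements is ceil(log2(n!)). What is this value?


A binary decision tree of height h has at most 2^h leaves and needs at least n! of them, so h >= ceil(log2(n!)).
Compute 12! as a running product:
  x2 = 2, x3 = 6, x4 = 24, x5 = 120
  x6 = 720, x7 = 5040, x8 = 40320, x9 = 362880
  x10 = 3628800, x11 = 39916800, x12 = 479001600
12! = 479001600
Bracket between powers of 2:
  2^28 = 268435456 < 479001600 <= 536870912 = 2^29
So ceil(log2(12!)) = 29


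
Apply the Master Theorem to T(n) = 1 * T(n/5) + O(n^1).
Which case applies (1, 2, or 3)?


The Master Theorem: T(n) = a*T(n/b) + O(n^c)
  a = 1, b = 5, c = 1
log_b(a) = log_5(1) = 0
Compare b^c with a: 5^1 = 5 > 1, so c > log_b(a).
Since c > log_b(a), Case 3 applies.
T(n) = O(n^1)
Master Theorem case = 3


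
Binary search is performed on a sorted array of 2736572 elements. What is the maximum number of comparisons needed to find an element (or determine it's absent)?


Binary search halves the search space each comparison:
  Step 1: search space = 2736572 -> 1368286
  Step 2: search space = 1368286 -> 684143
  Step 3: search space = 684143 -> 342071
  Step 4: search space = 342071 -> 171035
  Step 5: search space = 171035 -> 85517
  Step 6: search space = 85517 -> 42758
  Step 7: search space = 42758 -> 21379
  Step 8: search space = 21379 -> 10689
  Step 9: search space = 10689 -> 5344
  Step 10: search space = 5344 -> 2672
  Step 11: search space = 2672 -> 1336
  Step 12: search space = 1336 -> 668
  Step 13: search space = 668 -> 334
  Step 14: search space = 334 -> 167
  Step 15: search space = 167 -> 83
  Step 16: search space = 83 -> 41
  Step 17: search space = 41 -> 20
  Step 18: search space = 20 -> 10
  Step 19: search space = 10 -> 5
  Step 20: search space = 5 -> 2
  Step 21: search space = 2 -> 1
  Step 22: search space = 1 (final check)
Maximum comparisons = floor(log2(2736572)) + 1 = 21 + 1 = 22


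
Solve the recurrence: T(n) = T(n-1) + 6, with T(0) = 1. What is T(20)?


Unrolling the recurrence:
T(20) = T(19) + 6
       = T(18) + 6 + 6
       = T(17) + 6*3
       ...
       = T(0) + 6*20
       = 1 + 120 = 121


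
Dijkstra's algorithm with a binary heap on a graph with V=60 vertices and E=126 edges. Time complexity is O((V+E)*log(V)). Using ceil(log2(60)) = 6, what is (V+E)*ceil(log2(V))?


Dijkstra with a binary heap: each vertex is extracted once, each edge may relax once.
Each heap operation costs O(log V).
V + E = 60 + 126 = 186
ceil(log2(60)) = 6 (since 2^5 = 32 < 60 <= 64 = 2^6)
Total heap work = (V+E) * ceil(log2(V)) = 186 * 6 = 1116


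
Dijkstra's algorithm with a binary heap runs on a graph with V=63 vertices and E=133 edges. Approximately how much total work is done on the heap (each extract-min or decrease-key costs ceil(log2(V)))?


Dijkstra with a binary heap: each vertex is extracted once, each edge may relax once.
Each heap operation costs O(log V).
V + E = 63 + 133 = 196
ceil(log2(63)) = 6 (since 2^5 = 32 < 63 <= 64 = 2^6)
Total heap work = (V+E) * ceil(log2(V)) = 196 * 6 = 1176


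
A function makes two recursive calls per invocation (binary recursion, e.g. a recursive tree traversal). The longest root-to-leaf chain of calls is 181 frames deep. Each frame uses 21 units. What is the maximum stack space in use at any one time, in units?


Binary recursion: the two calls run one after the other, so only one root-to-leaf chain of frames is on the stack at a time.
Maximum depth (longest chain) = 181 frames
Each frame = 21 units
Max stack space = 181 * 21 = 3801


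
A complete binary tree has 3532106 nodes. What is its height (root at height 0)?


In a complete binary tree, level k holds nodes 2^k .. 2^(k+1)-1 (1-indexed).
Height = floor(log2(n)) = floor(log2(3532106)) = 21
Check: 2^21 = 2097152 <= 3532106 < 4194304 = 2^22


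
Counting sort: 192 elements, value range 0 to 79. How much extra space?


n = 192 (output array)
k = 80 (count array for 80 distinct values)
Extra space = 192 + 80 = 272


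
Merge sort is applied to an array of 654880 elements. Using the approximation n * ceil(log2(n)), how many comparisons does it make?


Merge sort divides the array into halves recursively.
Number of levels = ceil(log2(654880)) = 20
At each level, approximately n = 654880 comparisons are needed for merging.
Total comparisons ~ n * ceil(log2(n)) = 654880 * 20 = 13097600


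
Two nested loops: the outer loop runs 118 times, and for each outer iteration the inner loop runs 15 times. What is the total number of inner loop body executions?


Outer loop: 118 iterations
Inner loop: 15 iterations per outer iteration
Total = 118 * 15 = 1770


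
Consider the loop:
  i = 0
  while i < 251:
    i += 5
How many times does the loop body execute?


Starting at i = 0, each iteration adds 5.
Iterations until i >= 251:
  Iteration 1: i = 0 -> i = 5
  Iteration 2: i = 5 -> i = 10
  Iteration 3: i = 10 -> i = 15
  Iteration 4: i = 15 -> i = 20
  Iteration 5: i = 20 -> i = 25
  Iteration 6: i = 25 -> i = 30
  Iteration 7: i = 30 -> i = 35
  Iteration 8: i = 35 -> i = 40
  ... continuing ...
Total iterations = ceil(251/5) = 51


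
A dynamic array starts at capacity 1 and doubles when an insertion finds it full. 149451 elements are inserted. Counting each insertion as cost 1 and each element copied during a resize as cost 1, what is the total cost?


n = 149451
Insertion costs: 149451
Resizes copy 1, 2, 4, ... up to the largest power of 2 that is <= n-1 = 149450, i.e. 131072.
Copy costs = 1 + 2 + 4 + 8 + 16 + 32 + 64 + 128 + 256 + 512 + 1024 + 2048 + 4096 + 8192 + 16384 + 32768 + 65536 + 131072 = 262143
Total = 149451 + 262143 = 411594


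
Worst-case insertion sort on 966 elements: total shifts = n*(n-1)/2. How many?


Sum of shifts = 1 + 2 + 3 + ... + 965
= 966 * 965 / 2
= 932190 / 2
= 466095


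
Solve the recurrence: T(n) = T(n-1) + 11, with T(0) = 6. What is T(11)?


Unrolling the recurrence:
T(11) = T(10) + 11
       = T(9) + 11 + 11
       = T(8) + 11*3
       ...
       = T(0) + 11*11
       = 6 + 121 = 127


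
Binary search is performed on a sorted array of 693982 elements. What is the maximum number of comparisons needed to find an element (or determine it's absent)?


Binary search halves the search space each comparison:
  Step 1: search space = 693982 -> 346991
  Step 2: search space = 346991 -> 173495
  Step 3: search space = 173495 -> 86747
  Step 4: search space = 86747 -> 43373
  Step 5: search space = 43373 -> 21686
  Step 6: search space = 21686 -> 10843
  Step 7: search space = 10843 -> 5421
  Step 8: search space = 5421 -> 2710
  Step 9: search space = 2710 -> 1355
  Step 10: search space = 1355 -> 677
  Step 11: search space = 677 -> 338
  Step 12: search space = 338 -> 169
  Step 13: search space = 169 -> 84
  Step 14: search space = 84 -> 42
  Step 15: search space = 42 -> 21
  Step 16: search space = 21 -> 10
  Step 17: search space = 10 -> 5
  Step 18: search space = 5 -> 2
  Step 19: search space = 2 -> 1
  Step 20: search space = 1 (final check)
Maximum comparisons = floor(log2(693982)) + 1 = 19 + 1 = 20


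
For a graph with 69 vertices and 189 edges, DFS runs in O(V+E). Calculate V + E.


A full DFS traversal visits each vertex once and examines each edge once.
V = 69
E = 189
Sum = 69 + 189 = 258


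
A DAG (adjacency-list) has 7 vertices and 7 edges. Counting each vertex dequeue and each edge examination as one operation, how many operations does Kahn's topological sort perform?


V = 7 (vertex processing)
E = 7 (edge processing)
V + E = 7 + 7 = 14


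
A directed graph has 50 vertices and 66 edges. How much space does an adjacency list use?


Adjacency list: one list head per vertex + one entry per edge
Vertex heads: 50
Edge entries: 66
Total = 50 + 66 = 116


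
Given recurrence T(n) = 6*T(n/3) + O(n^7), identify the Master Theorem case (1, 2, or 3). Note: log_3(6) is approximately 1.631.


Master Theorem parameters: a=6, b=3, c=7
log_b(a) = 1.631
Compare b^c with a: 3^7 = 2187 > 6, so c > log_b(a).
Comparing c=7 vs log_b(a)=1.631:
7 > 1.631 => Case 3
Result: T(n) = O(n^7)
Master Theorem case = 3


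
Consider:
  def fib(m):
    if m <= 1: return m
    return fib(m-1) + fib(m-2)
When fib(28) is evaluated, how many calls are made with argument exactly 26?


Let N(m) = number of times fib(m) is called while evaluating fib(28).
N(28) = 1 (the initial call).
N(27) = 1 (only fib(28) calls it).
For 1 <= m <= 26: fib(m) is called by fib(m+1) and fib(m+2), so
  N(m) = N(m+1) + N(m+2).
fib(0) is called only by fib(2), so N(0) = N(2).
Walk down from m=28:
  N(28)=1, N(27)=1, N(26)=2
N(26) = 2


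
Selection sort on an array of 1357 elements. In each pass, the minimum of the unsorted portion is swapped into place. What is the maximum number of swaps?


Selection sort performs one swap per pass:
  Pass 1: find min in positions 0 to 1356, swap with position 0
  Pass 2: find min in positions 1 to 1356, swap with position 1
  Pass 3: find min in positions 2 to 1356, swap with position 2
  Pass 4: find min in positions 3 to 1356, swap with position 3
  Pass 5: find min in positions 4 to 1356, swap with position 4
  ... (1351 more passes)
Total passes (and swaps) = n - 1 = 1357 - 1 = 1356


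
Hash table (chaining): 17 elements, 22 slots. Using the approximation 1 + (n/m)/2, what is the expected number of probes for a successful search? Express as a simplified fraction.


Computing expected probes:
alpha = 17/22
= 1 + alpha/2
= 1 + 17/(2*22)
= (2*22 + 17) / (2*22)
= 61/44


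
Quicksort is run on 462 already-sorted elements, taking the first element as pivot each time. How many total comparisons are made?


Sum of comparisons per partition:
461 + 460 + ... + 1 + 0
= 462 * (462 - 1) / 2
= 462 * 461 / 2
= 106491


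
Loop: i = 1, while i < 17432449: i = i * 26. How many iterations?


i multiplies by 26 each step:
i = 1 -> 26 -> 676 -> 17576 -> 456976 -> 11881376 -> 308915776 (stop)
Iterations = ceil(log_26(17432449)) = 6


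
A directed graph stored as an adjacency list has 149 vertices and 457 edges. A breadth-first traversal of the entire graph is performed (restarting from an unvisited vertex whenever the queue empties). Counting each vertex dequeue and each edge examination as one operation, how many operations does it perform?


A full BFS traversal dequeues each vertex once and examines each edge once.
Vertex visits: 149
Edge visits: 457
V + E = 149 + 457 = 606


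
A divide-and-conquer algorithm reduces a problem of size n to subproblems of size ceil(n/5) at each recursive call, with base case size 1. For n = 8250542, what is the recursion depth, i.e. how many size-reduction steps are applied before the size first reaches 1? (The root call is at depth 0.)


Each step divides the size by 5 (rounding up); after k steps the size is ceil(n/5^k), which equals 1 exactly when 5^k >= n.
So the depth is the smallest k with 5^k >= 8250542, i.e. ceil(log_5(8250542)).
5^9 = 1953125 < 8250542 <= 9765625 = 5^10
Recursion depth = 10


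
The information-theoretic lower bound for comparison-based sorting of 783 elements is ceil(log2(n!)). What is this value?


A binary decision tree of height h has at most 2^h leaves and needs at least n! of them, so h >= ceil(log2(n!)).
783! is far too large to multiply out, so use Stirling's series:
  ln(n!) ~ n ln n - n + (1/2) ln(2 pi n) + 1/(12n)  (error below 1/(360 n^3), negligible here)
  ln(783) = 6.6631327
  n ln n = 783 * 6.6631327 = 5217.2329
  (1/2) ln(2 pi * 783) = (1/2) ln(4919.7341) = 4.2505
  1/(12*783) = 0.0001
  ln(783!) ~ 5217.2329 - 783 + 4.2505 + 0.0001 = 4438.4835
Convert to base 2: log2(783!) = 4438.4835 / ln 2 = 4438.4835 / 0.69314718 = 6403.3781
ceil(6403.3781) = 6404


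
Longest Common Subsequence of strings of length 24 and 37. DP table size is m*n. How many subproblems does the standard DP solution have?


DP table indexed by positions in both strings.
First string: 24 positions
Second string: 37 positions
Total = 24 * 37 = 888


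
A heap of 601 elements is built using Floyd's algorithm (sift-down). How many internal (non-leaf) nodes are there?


Leaf nodes occupy roughly half the array.
Sift-down is called for each internal node, starting from the last one.
Internal nodes = floor(n/2) = floor(601/2) = 300


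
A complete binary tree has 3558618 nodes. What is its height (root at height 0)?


In a complete binary tree, level k holds nodes 2^k .. 2^(k+1)-1 (1-indexed).
Height = floor(log2(n)) = floor(log2(3558618)) = 21
Check: 2^21 = 2097152 <= 3558618 < 4194304 = 2^22


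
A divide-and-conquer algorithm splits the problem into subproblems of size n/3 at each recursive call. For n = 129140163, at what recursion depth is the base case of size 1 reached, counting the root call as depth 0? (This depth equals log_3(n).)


At each depth, the problem size is divided by 3:
  Depth 0: problem size = 129140163
  Depth 1: problem size = 43046721
  Depth 2: problem size = 14348907
  Depth 3: problem size = 4782969
  Depth 4: problem size = 1594323
  Depth 5: problem size = 531441
  Depth 6: problem size = 177147
  Depth 7: problem size = 59049
  Depth 8: problem size = 19683
  Depth 9: problem size = 6561
  Depth 10: problem size = 2187
  Depth 11: problem size = 729
  Depth 12: problem size = 243
  Depth 13: problem size = 81
  Depth 14: problem size = 27
  Depth 15: problem size = 9
  Depth 16: problem size = 3
  Depth 17: problem size = 1 (base case)
The base case is reached at depth log_3(129140163) = 17 (the tree has 18 levels counting depth 0, but the depth asked for is 17).
Recursion depth = 17


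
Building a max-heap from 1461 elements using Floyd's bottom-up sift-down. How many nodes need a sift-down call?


In a heap of 1461 elements (0-indexed array):
  Last element index: 1460
  Parent of last element: floor((1460 - 1) / 2) = 729
  Internal nodes: indices 0 to 729
  Count = floor(1461/2) = 730


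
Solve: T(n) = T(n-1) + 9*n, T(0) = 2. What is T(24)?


Expanding the recurrence:
T(24) = T(23) + 9*24
       = T(22) + 9*23 + 9*24
       ...
       = T(0) + 9*(1 + 2 + ... + 24)
       = 2 + 9 * 24*25/2
       = 2 + 9 * 300
       = 2 + 2700 = 2702


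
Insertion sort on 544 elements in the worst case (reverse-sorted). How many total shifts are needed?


In the worst case (reverse-sorted), each element shifts past all previous:
  Element 1: 1 shifts
  Element 2: 2 shifts
  Element 3: 3 shifts
  Element 4: 4 shifts
  Element 5: 5 shifts
  ...
  Element 543: 543 shifts
Total = 1 + 2 + ... + 543
= 544*(544-1)/2 = 147696


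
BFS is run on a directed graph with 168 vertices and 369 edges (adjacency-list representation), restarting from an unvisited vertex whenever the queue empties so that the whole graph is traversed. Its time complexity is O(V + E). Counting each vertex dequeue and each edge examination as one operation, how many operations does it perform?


A full BFS traversal dequeues each vertex exactly once and examines each directed edge exactly once.
V = 168 (vertex processing cost)
E = 369 (edge examination cost)
Total operations proportional to V + E = 168 + 369 = 537


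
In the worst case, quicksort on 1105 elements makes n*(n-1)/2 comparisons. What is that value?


Sum of comparisons per partition:
1104 + 1103 + ... + 1 + 0
= 1105 * (1105 - 1) / 2
= 1105 * 1104 / 2
= 609960


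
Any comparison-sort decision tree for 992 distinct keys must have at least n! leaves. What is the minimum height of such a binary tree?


A binary decision tree of height h has at most 2^h leaves and needs at least n! of them, so h >= ceil(log2(n!)).
992! is far too large to multiply out, so use Stirling's series:
  ln(n!) ~ n ln n - n + (1/2) ln(2 pi n) + 1/(12n)  (error below 1/(360 n^3), negligible here)
  ln(992) = 6.8997231
  n ln n = 992 * 6.8997231 = 6844.5253
  (1/2) ln(2 pi * 992) = (1/2) ln(6232.9198) = 4.3688
  1/(12*992) = 0.0001
  ln(992!) ~ 6844.5253 - 992 + 4.3688 + 0.0001 = 5856.8942
Convert to base 2: log2(992!) = 5856.8942 / ln 2 = 5856.8942 / 0.69314718 = 8449.7122
ceil(8449.7122) = 8450


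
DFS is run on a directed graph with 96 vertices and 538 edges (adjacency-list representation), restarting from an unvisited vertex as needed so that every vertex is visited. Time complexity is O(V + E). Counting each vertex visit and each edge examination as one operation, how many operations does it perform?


A full DFS traversal processes each vertex exactly once (push/pop on stack).
Each directed edge is examined once.
V = 96, E = 538
V + E = 634


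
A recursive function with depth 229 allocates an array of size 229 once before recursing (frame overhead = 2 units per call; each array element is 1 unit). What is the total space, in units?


Array allocation: 229 units (allocated once)
Stack frames: 229 deep * 2 per frame = 458 units
Total = 229 + 458 = 687


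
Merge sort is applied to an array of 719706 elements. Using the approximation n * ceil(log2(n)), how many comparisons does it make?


Merge sort divides the array into halves recursively.
Number of levels = ceil(log2(719706)) = 20
At each level, approximately n = 719706 comparisons are needed for merging.
Total comparisons ~ n * ceil(log2(n)) = 719706 * 20 = 14394120


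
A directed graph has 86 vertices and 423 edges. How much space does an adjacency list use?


Adjacency list: one list head per vertex + one entry per edge
Vertex heads: 86
Edge entries: 423
Total = 86 + 423 = 509


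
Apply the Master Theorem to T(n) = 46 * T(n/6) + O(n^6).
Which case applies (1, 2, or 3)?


The Master Theorem: T(n) = a*T(n/b) + O(n^c)
  a = 46, b = 6, c = 6
log_b(a) = log_6(46) ~ 2.137
Compare b^c with a: 6^6 = 46656 > 46, so c > log_b(a).
Since c > log_b(a), Case 3 applies.
T(n) = O(n^6)
Master Theorem case = 3


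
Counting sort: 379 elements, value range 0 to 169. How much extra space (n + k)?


n = 379 (output array)
k = 170 (count array for 170 distinct values)
Extra space = 379 + 170 = 549


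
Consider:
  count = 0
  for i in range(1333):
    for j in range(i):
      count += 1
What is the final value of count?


For each i, the inner loop runs i times:
  i=0: inner runs 0 times
  i=1: inner runs 1 time
  i=2: inner runs 2 times
  i=3: inner runs 3 times
  i=4: inner runs 4 times
  i=5: inner runs 5 times
  i=6: inner runs 6 times
  i=7: inner runs 7 times
  ...
Total = 0 + 1 + 2 + ... + 1332 = 1333*(1333-1)/2 = 887778


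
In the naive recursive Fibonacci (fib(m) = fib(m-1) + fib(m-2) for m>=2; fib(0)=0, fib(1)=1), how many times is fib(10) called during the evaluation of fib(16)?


Let N(m) = number of times fib(m) is called while evaluating fib(16).
N(16) = 1 (the initial call).
N(15) = 1 (only fib(16) calls it).
For 1 <= m <= 14: fib(m) is called by fib(m+1) and fib(m+2), so
  N(m) = N(m+1) + N(m+2).
fib(0) is called only by fib(2), so N(0) = N(2).
Walk down from m=16:
  N(16)=1, N(15)=1, N(14)=2, N(13)=3, N(12)=5, N(11)=8, N(10)=13
N(10) = 13


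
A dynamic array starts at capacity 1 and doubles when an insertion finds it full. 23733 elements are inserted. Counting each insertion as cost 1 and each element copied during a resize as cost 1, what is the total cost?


n = 23733
Insertion costs: 23733
Resizes copy 1, 2, 4, ... up to the largest power of 2 that is <= n-1 = 23732, i.e. 16384.
Copy costs = 1 + 2 + 4 + 8 + 16 + 32 + 64 + 128 + 256 + 512 + 1024 + 2048 + 4096 + 8192 + 16384 = 32767
Total = 23733 + 32767 = 56500


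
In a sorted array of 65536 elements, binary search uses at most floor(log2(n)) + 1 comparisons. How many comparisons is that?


Halving sequence: 65536 -> 32768 -> 16384 -> 8192 -> 4096 -> 2048 -> 1024 -> 512 -> 256 -> 128 -> 64 -> 32 -> 16 -> 8 -> 4 -> 2 -> 1
Number of halvings = 16
Max comparisons = 16 + 1 = 17


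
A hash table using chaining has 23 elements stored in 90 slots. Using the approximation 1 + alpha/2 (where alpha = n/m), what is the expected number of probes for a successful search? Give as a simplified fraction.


Load factor alpha = n/m = 23/90
Expected probes = 1 + alpha/2 = 1 + 23/(2*90)
= 1 + 23/180
= 180/180 + 23/180
= 203/180


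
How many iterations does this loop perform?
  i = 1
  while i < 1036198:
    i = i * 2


The loop variable doubles each iteration:
i = 1 -> 2 -> 4 -> 8 -> 16 -> 32 -> 64 -> 128 -> 256 -> 512 -> 1024 -> 2048 -> 4096 -> 8192 -> 16384 -> 32768 -> 65536 -> 131072 -> 262144 -> 524288 -> 1048576 (stop, 1048576 >= 1036198)
Number of doublings = ceil(log2(1036198)) = 20


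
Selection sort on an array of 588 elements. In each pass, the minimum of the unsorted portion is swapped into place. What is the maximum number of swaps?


Selection sort performs one swap per pass:
  Pass 1: find min in positions 0 to 587, swap with position 0
  Pass 2: find min in positions 1 to 587, swap with position 1
  Pass 3: find min in positions 2 to 587, swap with position 2
  Pass 4: find min in positions 3 to 587, swap with position 3
  Pass 5: find min in positions 4 to 587, swap with position 4
  ... (582 more passes)
Total passes (and swaps) = n - 1 = 588 - 1 = 587


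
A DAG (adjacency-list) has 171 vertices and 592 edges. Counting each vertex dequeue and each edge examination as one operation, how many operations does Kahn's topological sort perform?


V = 171 (vertex processing)
E = 592 (edge processing)
V + E = 171 + 592 = 763


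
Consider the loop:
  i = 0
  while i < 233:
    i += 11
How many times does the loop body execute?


Starting at i = 0, each iteration adds 11.
Iterations until i >= 233:
  Iteration 1: i = 0 -> i = 11
  Iteration 2: i = 11 -> i = 22
  Iteration 3: i = 22 -> i = 33
  Iteration 4: i = 33 -> i = 44
  Iteration 5: i = 44 -> i = 55
  Iteration 6: i = 55 -> i = 66
  Iteration 7: i = 66 -> i = 77
  Iteration 8: i = 77 -> i = 88
  ... continuing ...
Total iterations = ceil(233/11) = 22


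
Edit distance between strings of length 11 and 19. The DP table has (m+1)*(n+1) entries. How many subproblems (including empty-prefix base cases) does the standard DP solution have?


The table includes base cases (empty prefixes).
Rows: (m+1) = 12
Columns: (n+1) = 20
Total = 12 * 20 = 240


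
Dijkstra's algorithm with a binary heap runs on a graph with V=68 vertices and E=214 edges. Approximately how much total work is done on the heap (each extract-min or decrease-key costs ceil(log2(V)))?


Dijkstra with a binary heap: each vertex is extracted once, each edge may relax once.
Each heap operation costs O(log V).
V + E = 68 + 214 = 282
ceil(log2(68)) = 7 (since 2^6 = 64 < 68 <= 128 = 2^7)
Total heap work = (V+E) * ceil(log2(V)) = 282 * 7 = 1974


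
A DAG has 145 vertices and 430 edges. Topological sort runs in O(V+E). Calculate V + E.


V = 145 (vertex processing)
E = 430 (edge processing)
V + E = 145 + 430 = 575


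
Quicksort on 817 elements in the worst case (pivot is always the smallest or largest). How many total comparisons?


In the worst case, each partition step picks the worst pivot:
  Partition 1: 816 comparisons (n-1 elements to compare)
  Partition 2: 815 comparisons
  Partition 3: 814 comparisons
  Partition 4: 813 comparisons
  Partition 5: 812 comparisons
  ...
  Last partition: 0 comparisons
Total = (n-1) + (n-2) + ... + 1 + 0 = n*(n-1)/2
= 817*816/2 = 333336


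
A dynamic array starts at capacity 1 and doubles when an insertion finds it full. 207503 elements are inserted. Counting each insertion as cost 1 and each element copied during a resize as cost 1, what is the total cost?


n = 207503
Insertion costs: 207503
Resizes copy 1, 2, 4, ... up to the largest power of 2 that is <= n-1 = 207502, i.e. 131072.
Copy costs = 1 + 2 + 4 + 8 + 16 + 32 + 64 + 128 + 256 + 512 + 1024 + 2048 + 4096 + 8192 + 16384 + 32768 + 65536 + 131072 = 262143
Total = 207503 + 262143 = 469646


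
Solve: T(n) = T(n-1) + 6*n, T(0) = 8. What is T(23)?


Expanding the recurrence:
T(23) = T(22) + 6*23
       = T(21) + 6*22 + 6*23
       ...
       = T(0) + 6*(1 + 2 + ... + 23)
       = 8 + 6 * 23*24/2
       = 8 + 6 * 276
       = 8 + 1656 = 1664


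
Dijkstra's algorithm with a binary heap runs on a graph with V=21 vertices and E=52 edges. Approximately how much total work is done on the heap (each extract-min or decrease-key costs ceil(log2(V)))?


Dijkstra with a binary heap: each vertex is extracted once, each edge may relax once.
Each heap operation costs O(log V).
V + E = 21 + 52 = 73
ceil(log2(21)) = 5 (since 2^4 = 16 < 21 <= 32 = 2^5)
Total heap work = (V+E) * ceil(log2(V)) = 73 * 5 = 365


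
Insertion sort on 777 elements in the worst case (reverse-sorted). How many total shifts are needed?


In the worst case (reverse-sorted), each element shifts past all previous:
  Element 1: 1 shifts
  Element 2: 2 shifts
  Element 3: 3 shifts
  Element 4: 4 shifts
  Element 5: 5 shifts
  ...
  Element 776: 776 shifts
Total = 1 + 2 + ... + 776
= 777*(777-1)/2 = 301476


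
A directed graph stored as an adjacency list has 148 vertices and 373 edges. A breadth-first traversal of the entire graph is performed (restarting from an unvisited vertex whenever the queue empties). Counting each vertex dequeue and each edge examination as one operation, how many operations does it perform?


A full BFS traversal dequeues each vertex once and examines each edge once.
Vertex visits: 148
Edge visits: 373
V + E = 148 + 373 = 521


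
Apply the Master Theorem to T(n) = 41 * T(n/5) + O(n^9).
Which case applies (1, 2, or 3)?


The Master Theorem: T(n) = a*T(n/b) + O(n^c)
  a = 41, b = 5, c = 9
log_b(a) = log_5(41) ~ 2.307
Compare b^c with a: 5^9 = 1953125 > 41, so c > log_b(a).
Since c > log_b(a), Case 3 applies.
T(n) = O(n^9)
Master Theorem case = 3


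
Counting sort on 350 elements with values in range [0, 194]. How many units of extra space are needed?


Output array size: 350 (to store sorted result)
Count array size: 195 (one slot per possible value, range 0 to 194)
Total extra space = 350 + 195 = 545


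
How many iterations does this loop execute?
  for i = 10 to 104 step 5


The loop variable i takes values starting at 10 and increments by 5 each iteration.
Sequence: i = 10, 15, 20, 25, 30, 35, 40, 45, 50, ...
The upper bound 104 is inclusive, so the count is floor((last - first) / step) + 1:
floor((104 - 10) / 5) + 1 = floor(94/5) + 1 = 18 + 1 = 19


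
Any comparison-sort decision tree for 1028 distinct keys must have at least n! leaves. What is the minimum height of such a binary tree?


A binary decision tree of height h has at most 2^h leaves and needs at least n! of them, so h >= ceil(log2(n!)).
1028! is far too large to multiply out, so use Stirling's series:
  ln(n!) ~ n ln n - n + (1/2) ln(2 pi n) + 1/(12n)  (error below 1/(360 n^3), negligible here)
  ln(1028) = 6.9353704
  n ln n = 1028 * 6.9353704 = 7129.5608
  (1/2) ln(2 pi * 1028) = (1/2) ln(6459.1145) = 4.3866
  1/(12*1028) = 0.0001
  ln(1028!) ~ 7129.5608 - 1028 + 4.3866 + 0.0001 = 6105.9475
Convert to base 2: log2(1028!) = 6105.9475 / ln 2 = 6105.9475 / 0.69314718 = 8809.0202
ceil(8809.0202) = 8810


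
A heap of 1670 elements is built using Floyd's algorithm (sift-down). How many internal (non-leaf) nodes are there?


Leaf nodes occupy roughly half the array.
Sift-down is called for each internal node, starting from the last one.
Internal nodes = floor(n/2) = floor(1670/2) = 835


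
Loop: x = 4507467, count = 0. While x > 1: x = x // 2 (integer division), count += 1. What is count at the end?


The variable x halves each step:
x = 4507467 -> 2253733 -> 1126866 -> 563433 -> 281716 -> 140858 -> 70429 -> 35214 -> 17607 -> 8803 -> 4401 -> 2200 -> 1100 -> 550 -> 275 -> 137 -> 68 -> 34 -> 17 -> 8 -> 4 -> 2 -> 1
Number of halvings = floor(log2(4507467)) = 22


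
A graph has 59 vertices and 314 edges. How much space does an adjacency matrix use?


Adjacency matrix: V x V grid of entries
Space = V^2 = 59^2 = 59 * 59 = 3481
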